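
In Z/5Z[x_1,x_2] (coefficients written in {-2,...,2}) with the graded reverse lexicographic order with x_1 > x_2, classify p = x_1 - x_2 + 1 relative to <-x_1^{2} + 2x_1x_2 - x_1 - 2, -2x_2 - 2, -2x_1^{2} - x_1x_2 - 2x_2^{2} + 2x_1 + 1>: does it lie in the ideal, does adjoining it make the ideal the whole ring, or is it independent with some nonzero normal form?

x_1 - x_2 + 1 lies in I (it reduces to 0).

First compute the reduced Gröbner basis of I by Buchberger's algorithm.
f_1 = -x_1^{2} + 2x_1x_2 - x_1 - 2, LT = x_1^{2}.
f_2 = -2x_2 - 2, LT = x_2.
f_3 = -2x_1^{2} - x_1x_2 - 2x_2^{2} + 2x_1 + 1, LT = x_1^{2}.

S(f_1,f_3): lcm = x_1^{2}. S = -x_2^{2} + 2x_1.
  leading term x_2^{2}: subtract (-2x_2)·f_2 from -x_2^{2} + 2x_1 → 2x_1 + x_2
  leading term x_1: no divisor's leading term divides it; move 2x_1 to the remainder.
  leading term x_2: subtract (2)·f_2 from x_2 → -1
  leading term 1: no divisor's leading term divides it; move -1 to the remainder.
  remainder 2x_1 - 1 ≠ 0; add h_4 = 2x_1 - 1 to the basis.

The other S-polynomials (S(f_1,f_2), S(f_2,f_3), S(f_1,h_4), S(f_2,h_4), S(f_3,h_4)) all reduce to 0 modulo the current basis, so we have a Gröbner basis.
Inter-reduce: drop elements whose leading term is divisible by another's, tail-reduce, and make monic.
Reduced Gröbner basis: {x_1 + 2, x_2 + 1}.
Label its elements g_1 = x_1 + 2, g_2 = x_2 + 1.

Reduce p = x_1 - x_2 + 1 modulo G:
  leading term x_1: subtract (1)·g_1 from x_1 - x_2 + 1 → -x_2 - 1
  leading term x_2: subtract (-1)·g_2 from -x_2 - 1 → 0
  normal form = 0.
Since the normal form is 0, p ∈ I.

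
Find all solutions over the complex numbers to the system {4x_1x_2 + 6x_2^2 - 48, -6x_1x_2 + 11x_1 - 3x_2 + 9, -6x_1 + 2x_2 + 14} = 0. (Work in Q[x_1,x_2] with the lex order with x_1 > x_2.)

{(3, 2)}

Compute a lex Gröbner basis by Buchberger's algorithm.
f_1 = 4x_1x_2 + 6x_2^2 - 48, LT = x_1x_2.
f_2 = -6x_1x_2 + 11x_1 - 3x_2 + 9, LT = x_1x_2.
f_3 = -6x_1 + 2x_2 + 14, LT = x_1.

S(f_1,f_2): lcm = x_1x_2. S = 11/6x_1 + 3/2x_2^2 - 1/2x_2 - 21/2.
  reduce S modulo (f_1, f_2, f_3):
  remainder 3/2x_2^2 + 1/9x_2 - 56/9 ≠ 0; add h_4 = 3/2x_2^2 + 1/9x_2 - 56/9 to the basis.

S(f_1,f_3): lcm = x_1x_2. S = 11/6x_2^2 + 7/3x_2 - 12.
  reduce S modulo (f_1, f_2, f_3, h_4):
  remainder 178/81x_2 - 356/81 ≠ 0; add h_5 = 178/81x_2 - 356/81 to the basis.

The other S-polynomials (S(f_2,f_3), S(f_1,h_4), S(f_2,h_4), S(f_3,h_4), S(f_1,h_5), S(f_2,h_5), S(f_3,h_5), S(h_4,h_5)) all reduce to 0 modulo the current basis, so we have a Gröbner basis.
Inter-reduce: drop elements whose leading term is divisible by another's, tail-reduce, and make monic.
Reduced Gröbner basis: {x_1 - 3, x_2 - 2}.

Since the basis is lex-ordered, x_2 - 2 is univariate in x_2. Its roots are {2}. Back-substituting each root into the other basis elements fixes the other coordinates.
  x_2 = 2: the earlier basis element becomes x_1 - 3 = 0, giving x_1 = 3 — point (3, 2).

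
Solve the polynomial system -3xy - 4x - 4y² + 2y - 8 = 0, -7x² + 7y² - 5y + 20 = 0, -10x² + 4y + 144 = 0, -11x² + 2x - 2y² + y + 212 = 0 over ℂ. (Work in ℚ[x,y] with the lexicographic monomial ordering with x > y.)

{(-4, 4)}

Compute a lex Gröbner basis by Buchberger's algorithm.
f_1 = -3xy - 4x - 4y² + 2y - 8, LT = xy.
f_2 = -7x² + 7y² - 5y + 20, LT = x².
f_3 = -10x² + 4y + 144, LT = x².
f_4 = -11x² + 2x - 2y² + y + 212, LT = x².

S(f_1,f_2): lcm = x²y. S = 4/3x² + 4/3xy² - ⅔xy + 8/3x + y³ - 5/7y² + 20/7y.
  leading term x²: subtract (-4/21)·f_2 from 4/3x² + 4/3xy² - ⅔xy + 8/3x + y³ - 5/7y² + 20/7y → 4/3xy² - ⅔xy + 8/3x + y³ + 13/21y² + 40/21y + 80/21
  leading term xy²: subtract (-4/9y)·f_1 from 4/3xy² - ⅔xy + 8/3x + y³ + 13/21y² + 40/21y + 80/21 → -22/9xy + 8/3x - 7/9y³ + 95/63y² - 104/63y + 80/21
  leading term xy: subtract (22/27)·f_1 from -22/9xy + 8/3x - 7/9y³ + 95/63y² - 104/63y + 80/21 → 160/27x - 7/9y³ + 901/189y² - 620/189y + 1952/189
  leading term x: no divisor's leading term divides it; move 160/27x to the remainder.
  leading term y³: no divisor's leading term divides it; move -7/9y³ to the remainder.
  leading term y²: no divisor's leading term divides it; move 901/189y² to the remainder.
  leading term y: no divisor's leading term divides it; move -620/189y to the remainder.
  leading term 1: no divisor's leading term divides it; move 1952/189 to the remainder.
  remainder 160/27x - 7/9y³ + 901/189y² - 620/189y + 1952/189 ≠ 0; add h_5 = 160/27x - 7/9y³ + 901/189y² - 620/189y + 1952/189 to the basis.

S(f_1,f_3): lcm = x²y. S = 4/3x² + 4/3xy² - ⅔xy + 8/3x + ⅖y² + 72/5y.
  leading term x²: subtract (-4/21)·f_2 from 4/3x² + 4/3xy² - ⅔xy + 8/3x + ⅖y² + 72/5y → 4/3xy² - ⅔xy + 8/3x + 26/15y² + 1412/105y + 80/21
  leading term xy²: subtract (-4/9y)·f_1 from 4/3xy² - ⅔xy + 8/3x + 26/15y² + 1412/105y + 80/21 → -22/9xy + 8/3x - 16/9y³ + 118/45y² + 3116/315y + 80/21
  leading term xy: subtract (22/27)·f_1 from -22/9xy + 8/3x - 16/9y³ + 118/45y² + 3116/315y + 80/21 → 160/27x - 16/9y³ + 794/135y² + 7808/945y + 1952/189
  leading term x: subtract (1)·h_5 from 160/27x - 16/9y³ + 794/135y² + 7808/945y + 1952/189 → -y³ + 39/35y² + 404/35y
  leading term y³: no divisor's leading term divides it; move -y³ to the remainder.
  leading term y²: no divisor's leading term divides it; move 39/35y² to the remainder.
  leading term y: no divisor's leading term divides it; move 404/35y to the remainder.
  remainder -y³ + 39/35y² + 404/35y ≠ 0; add h_6 = -y³ + 39/35y² + 404/35y to the basis.

S(f_1,f_4): lcm = x²y. S = 4/3x² + 4/3xy² - 16/33xy + 8/3x - 2/11y³ + 1/11y² + 212/11y.
  leading term x²: subtract (-4/21)·f_2 from 4/3x² + 4/3xy² - 16/33xy + 8/3x - 2/11y³ + 1/11y² + 212/11y → 4/3xy² - 16/33xy + 8/3x - 2/11y³ + 47/33y² + 4232/231y + 80/21
  leading term xy²: subtract (-4/9y)·f_1 from 4/3xy² - 16/33xy + 8/3x - 2/11y³ + 47/33y² + 4232/231y + 80/21 → -224/99xy + 8/3x - 194/99y³ + 229/99y² + 10232/693y + 80/21
  leading term xy: subtract (224/297)·f_1 from -224/99xy + 8/3x - 194/99y³ + 229/99y² + 10232/693y + 80/21 → 1688/297x - 194/99y³ + 1583/297y² + 27560/2079y + 20464/2079
  leading term x: subtract (211/220)·h_5 from 1688/297x - 194/99y³ + 1583/297y² + 27560/2079y + 20464/2079 → -267/220y³ + 1167/1540y² + 1263/77y - 24/385
  leading term y³: subtract (267/220)·h_6 from -267/220y³ + 1167/1540y² + 1263/77y - 24/385 → -327/550y² + 4608/1925y - 24/385
  leading term y²: no divisor's leading term divides it; move -327/550y² to the remainder.
  leading term y: no divisor's leading term divides it; move 4608/1925y to the remainder.
  leading term 1: no divisor's leading term divides it; move -24/385 to the remainder.
  remainder -327/550y² + 4608/1925y - 24/385 ≠ 0; add h_7 = -327/550y² + 4608/1925y - 24/385 to the basis.

S(f_2,f_3): lcm = x². S = -y² + 39/35y + 404/35.
  leading term y²: subtract (550/327)·h_7 from -y² + 39/35y + 404/35 → -1587/545y + 6348/545
  leading term y: no divisor's leading term divides it; move -1587/545y to the remainder.
  leading term 1: no divisor's leading term divides it; move 6348/545 to the remainder.
  remainder -1587/545y + 6348/545 ≠ 0; add h_8 = -1587/545y + 6348/545 to the basis.

The other S-polynomials (S(f_2,f_4), S(f_3,f_4), S(f_1,h_5), S(f_2,h_5), S(f_3,h_5), S(f_4,h_5), S(f_1,h_6), S(f_2,h_6), S(f_3,h_6), S(f_4,h_6), S(h_5,h_6), S(f_1,h_7), S(f_2,h_7), S(f_3,h_7), S(f_4,h_7), S(h_5,h_7), S(h_6,h_7), S(f_1,h_8), S(f_2,h_8), S(f_3,h_8), S(f_4,h_8), S(h_5,h_8), S(h_6,h_8), S(h_7,h_8)) all reduce to 0 modulo the current basis, so we have a Gröbner basis.
Inter-reduce: drop elements whose leading term is divisible by another's, tail-reduce, and make monic.
Reduced Gröbner basis: {x + 4, y - 4}.

A lex Gröbner basis eliminates variables successively. Here y - 4 depends only on y, with roots {4}; lifting each root through the earlier basis elements recovers the full solutions.
  y = 4: the earlier basis element becomes x + 4 = 0, giving x = -4 — point (-4, 4).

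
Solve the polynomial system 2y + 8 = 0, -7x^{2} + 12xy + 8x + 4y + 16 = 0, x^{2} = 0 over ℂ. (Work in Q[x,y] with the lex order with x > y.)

{(0, -4)}

Compute a lex Gröbner basis by Buchberger's algorithm.
f_1 = 2y + 8, LT = y.
f_2 = -7x^{2} + 12xy + 8x + 4y + 16, LT = x^{2}.
f_3 = x^{2}, LT = x^{2}.

S(f_2,f_3): lcm = x^{2}. S = -\tfrac{12}{7}xy - \tfrac{8}{7}x - \tfrac{4}{7}y - \tfrac{16}{7}.
  reduce S modulo (f_1, f_2, f_3):
  remainder \tfrac{40}{7}x ≠ 0; add h_4 = \tfrac{40}{7}x to the basis.

The other S-polynomials (S(f_1,f_2), S(f_1,f_3), S(f_1,h_4), S(f_2,h_4), S(f_3,h_4)) all reduce to 0 modulo the current basis, so we have a Gröbner basis.
Inter-reduce: drop elements whose leading term is divisible by another's, tail-reduce, and make monic.
Reduced Gröbner basis: {x, y + 4}.

From the last basis element, y + 4 = 0, so y takes values in {-4}. Each choice, substituted upward through the basis, yields the corresponding point(s) of the solution set.
  y = -4: the earlier basis element becomes x = 0, giving x = 0 — point (0, -4).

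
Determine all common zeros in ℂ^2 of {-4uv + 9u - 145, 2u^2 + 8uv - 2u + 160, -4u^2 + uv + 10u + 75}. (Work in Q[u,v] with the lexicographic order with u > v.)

{(5, -5)}

Compute a lex Gröbner basis by Buchberger's algorithm.
f_1 = -4uv + 9u - 145, LT = uv.
f_2 = 2u^2 + 8uv - 2u + 160, LT = u^2.
f_3 = -4u^2 + uv + 10u + 75, LT = u^2.

S(f_1,f_2): lcm = u^2v. S = -9/4u^2 - 4uv^2 + uv + 145/4u - 80v.
  leading term u^2: subtract (-9/8)·f_2 from -9/4u^2 - 4uv^2 + uv + 145/4u - 80v → -4uv^2 + 10uv + 34u - 80v + 180
  leading term uv^2: subtract (v)·f_1 from -4uv^2 + 10uv + 34u - 80v + 180 → uv + 34u + 65v + 180
  leading term uv: subtract (-1/4)·f_1 from uv + 34u + 65v + 180 → 145/4u + 65v + 575/4
  leading term u: no divisor's leading term divides it; move 145/4u to the remainder.
  leading term v: no divisor's leading term divides it; move 65v to the remainder.
  leading term 1: no divisor's leading term divides it; move 575/4 to the remainder.
  remainder 145/4u + 65v + 575/4 ≠ 0; add h_4 = 145/4u + 65v + 575/4 to the basis.

S(f_1,f_3): lcm = u^2v. S = -9/4u^2 + 1/4uv^2 + 5/2uv + 145/4u + 75/4v.
  leading term u^2: subtract (-9/8)·f_2 from -9/4u^2 + 1/4uv^2 + 5/2uv + 145/4u + 75/4v → 1/4uv^2 + 23/2uv + 34u + 75/4v + 180
  leading term uv^2: subtract (-1/16v)·f_1 from 1/4uv^2 + 23/2uv + 34u + 75/4v + 180 → 193/16uv + 34u + 155/16v + 180
  leading term uv: subtract (-193/64)·f_1 from 193/16uv + 34u + 155/16v + 180 → 3913/64u + 155/16v - 16465/64
  leading term u: subtract (3913/2320)·h_4 from 3913/64u + 155/16v - 16465/64 → -23187/232v - 115935/232
  leading term v: no divisor's leading term divides it; move -23187/232v to the remainder.
  leading term 1: no divisor's leading term divides it; move -115935/232 to the remainder.
  remainder -23187/232v - 115935/232 ≠ 0; add h_5 = -23187/232v - 115935/232 to the basis.

The other S-polynomials (S(f_2,f_3), S(f_1,h_4), S(f_2,h_4), S(f_3,h_4), S(f_1,h_5), S(f_2,h_5), S(f_3,h_5), S(h_4,h_5)) all reduce to 0 modulo the current basis, so we have a Gröbner basis.
Inter-reduce: drop elements whose leading term is divisible by another's, tail-reduce, and make monic.
Reduced Gröbner basis: {u - 5, v + 5}.

Elimination: the polynomial v + 5 lies in the elimination ideal for v, so v ∈ {-5}. For each such v, the remaining basis elements (now univariate) give the rest of the solution.
  v = -5: the earlier basis element becomes u - 5 = 0, giving u = 5 — point (5, -5).
Check: every point annihilates each of the original generators.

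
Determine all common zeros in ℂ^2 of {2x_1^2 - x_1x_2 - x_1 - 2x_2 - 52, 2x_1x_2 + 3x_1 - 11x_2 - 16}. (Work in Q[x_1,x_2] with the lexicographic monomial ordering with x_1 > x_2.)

{(5, -1), (1/8 - sqrt(1729)/8, -47/60 - sqrt(1729)/60), (1/8 + sqrt(1729)/8, -47/60 + sqrt(1729)/60)}

Compute a lex Gröbner basis by Buchberger's algorithm.
f_1 = 2x_1^2 - x_1x_2 - x_1 - 2x_2 - 52, LT = x_1^2.
f_2 = 2x_1x_2 + 3x_1 - 11x_2 - 16, LT = x_1x_2.

S(f_1,f_2): lcm = x_1^2x_2. S = -3/2x_1^2 - 1/2x_1x_2^2 + 5x_1x_2 + 8x_1 - x_2^2 - 26x_2.
  reduce S modulo (f_1, f_2):
  remainder -1/4x_1 - 15/4x_2^2 - 4x_2 + 1 ≠ 0; add h_3 = -1/4x_1 - 15/4x_2^2 - 4x_2 + 1 to the basis.

S(f_2,h_3): lcm = x_1x_2. S = 3/2x_1 - 15x_2^3 - 16x_2^2 - 3/2x_2 - 8.
  reduce S modulo (f_1, f_2, h_3):
  remainder -15x_2^3 - 77/2x_2^2 - 51/2x_2 - 2 ≠ 0; add h_4 = -15x_2^3 - 77/2x_2^2 - 51/2x_2 - 2 to the basis.

The other S-polynomials (S(f_1,h_3), S(f_1,h_4), S(f_2,h_4), S(h_3,h_4)) all reduce to 0 modulo the current basis, so we have a Gröbner basis.
Inter-reduce: drop elements whose leading term is divisible by another's, tail-reduce, and make monic.
Reduced Gröbner basis: {x_1 + 15x_2^2 + 16x_2 - 4, x_2^3 + 77/30x_2^2 + 17/10x_2 + 2/15}.

Since the basis is lex-ordered, x_2^3 + 77/30x_2^2 + 17/10x_2 + 2/15 is univariate in x_2. Its roots are {-1, -47/60 - sqrt(1729)/60, -47/60 + sqrt(1729)/60}. Back-substituting each root into the other basis elements fixes the other coordinates.
  x_2 = -1: the earlier basis element becomes x_1 - 5 = 0, giving x_1 = 5 — point (5, -1).
  x_2 = -47/60 - sqrt(1729)/60: the earlier basis element becomes x_1 - 1/8 + sqrt(1729)/8 = 0, giving x_1 = 1/8 - sqrt(1729)/8 — point (1/8 - sqrt(1729)/8, -47/60 - sqrt(1729)/60).
  x_2 = -47/60 + sqrt(1729)/60: the earlier basis element becomes x_1 - sqrt(1729)/8 - 1/8 = 0, giving x_1 = 1/8 + sqrt(1729)/8 — point (1/8 + sqrt(1729)/8, -47/60 + sqrt(1729)/60).
Zero-dimensionality of the ideal guarantees finitely many solutions over ℂ.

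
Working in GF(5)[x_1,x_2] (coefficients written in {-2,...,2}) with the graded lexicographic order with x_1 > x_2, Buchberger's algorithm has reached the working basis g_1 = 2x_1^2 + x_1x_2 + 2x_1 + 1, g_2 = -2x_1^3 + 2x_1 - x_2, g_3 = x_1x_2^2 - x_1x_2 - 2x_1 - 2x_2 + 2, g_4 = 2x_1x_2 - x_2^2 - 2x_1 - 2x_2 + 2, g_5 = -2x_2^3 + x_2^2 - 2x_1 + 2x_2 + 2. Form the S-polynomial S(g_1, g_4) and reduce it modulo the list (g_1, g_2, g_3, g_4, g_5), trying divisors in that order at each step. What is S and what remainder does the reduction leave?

lcm(LM(g_1), LM(g_4)) = x_1^2x_2.
S = (lcm/LT(g_1))·g_1 − (lcm/LT(g_4))·g_4 = x_1x_2^2 + x_1^2 + 2x_1x_2 - x_1 - 2x_2.
Reduce S modulo (g_1, g_2, g_3, g_4, g_5) in that order:
  leading term x_1x_2^2: subtract (1)·g_3 from x_1x_2^2 + x_1^2 + 2x_1x_2 - x_1 - 2x_2 → x_1^2 - 2x_1x_2 + x_1 - 2
  leading term x_1^2: subtract (-2)·g_1 from x_1^2 - 2x_1x_2 + x_1 - 2 → 0
The remainder is 0, so this S-polynomial contributes no new basis element.

S(g_1, g_4) = x_1x_2^2 + x_1^2 + 2x_1x_2 - x_1 - 2x_2; remainder on division = 0.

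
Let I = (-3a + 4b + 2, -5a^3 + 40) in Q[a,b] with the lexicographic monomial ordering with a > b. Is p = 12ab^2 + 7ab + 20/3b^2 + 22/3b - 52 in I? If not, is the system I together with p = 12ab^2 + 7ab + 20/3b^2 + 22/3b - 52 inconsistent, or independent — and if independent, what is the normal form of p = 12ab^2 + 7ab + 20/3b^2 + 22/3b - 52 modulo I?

12ab^2 + 7ab + 20/3b^2 + 22/3b - 52 lies in I (it reduces to 0).

First compute the reduced Gröbner basis of I by Buchberger's algorithm.
f_1 = -3a + 4b + 2, LT = a.
f_2 = -5a^3 + 40, LT = a^3.

S(f_1,f_2): lcm = a^3. S = -4/3a^2b - 2/3a^2 + 8.
  leading term a^2b: subtract (4/9ab)·f_1 from -4/3a^2b - 2/3a^2 + 8 → -2/3a^2 - 16/9ab^2 - 8/9ab + 8
  leading term a^2: subtract (2/9a)·f_1 from -2/3a^2 - 16/9ab^2 - 8/9ab + 8 → -16/9ab^2 - 16/9ab - 4/9a + 8
  leading term ab^2: subtract (16/27b^2)·f_1 from -16/9ab^2 - 16/9ab - 4/9a + 8 → -16/9ab - 4/9a - 64/27b^3 - 32/27b^2 + 8
  leading term ab: subtract (16/27b)·f_1 from -16/9ab - 4/9a - 64/27b^3 - 32/27b^2 + 8 → -4/9a - 64/27b^3 - 32/9b^2 - 32/27b + 8
  leading term a: subtract (4/27)·f_1 from -4/9a - 64/27b^3 - 32/9b^2 - 32/27b + 8 → -64/27b^3 - 32/9b^2 - 16/9b + 208/27
  leading term b^3: no divisor's leading term divides it; move -64/27b^3 to the remainder.
  leading term b^2: no divisor's leading term divides it; move -32/9b^2 to the remainder.
  leading term b: no divisor's leading term divides it; move -16/9b to the remainder.
  leading term 1: no divisor's leading term divides it; move 208/27 to the remainder.
  remainder -64/27b^3 - 32/9b^2 - 16/9b + 208/27 ≠ 0; add h_3 = -64/27b^3 - 32/9b^2 - 16/9b + 208/27 to the basis.

The other S-polynomials (S(f_1,h_3), S(f_2,h_3)) all reduce to 0 modulo the current basis, so we have a Gröbner basis.
Inter-reduce: drop elements whose leading term is divisible by another's, tail-reduce, and make monic.
Reduced Gröbner basis: {a - 4/3b - 2/3, b^3 + 3/2b^2 + 3/4b - 13/4}.
Label its elements g_1 = a - 4/3b - 2/3, g_2 = b^3 + 3/2b^2 + 3/4b - 13/4.

Reduce p = 12ab^2 + 7ab + 20/3b^2 + 22/3b - 52 modulo G:
  leading term ab^2: subtract (12b^2)·g_1 from 12ab^2 + 7ab + 20/3b^2 + 22/3b - 52 → 7ab + 16b^3 + 44/3b^2 + 22/3b - 52
  leading term ab: subtract (7b)·g_1 from 7ab + 16b^3 + 44/3b^2 + 22/3b - 52 → 16b^3 + 24b^2 + 12b - 52
  leading term b^3: subtract (16)·g_2 from 16b^3 + 24b^2 + 12b - 52 → 0
  normal form = 0.
Since the normal form is 0, p ∈ I.

The remainder on division by a Gröbner basis is unique — it is the normal form.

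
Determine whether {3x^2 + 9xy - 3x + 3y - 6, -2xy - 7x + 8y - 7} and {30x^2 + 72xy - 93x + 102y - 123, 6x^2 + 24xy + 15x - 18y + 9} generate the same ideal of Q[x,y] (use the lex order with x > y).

Yes, the ideals are equal.

For a fixed monomial order, each ideal has a unique reduced Gröbner basis; comparing bases decides equality.
Buchberger on the first generating set:
f_1 = 3x^2 + 9xy - 3x + 3y - 6, LT = x^2.
f_2 = -2xy - 7x + 8y - 7, LT = xy.

S(f_1,f_2): lcm = x^2y. S = -7/2x^2 + 3xy^2 + 3xy - 7/2x + y^2 - 2y.
  reduce S modulo (f_1, f_2):
  remainder -35/2x + 13y^2 + 3y - 35/2 ≠ 0; add g_3 = -35/2x + 13y^2 + 3y - 35/2 to the basis.

S(f_2,g_3): lcm = xy. S = 7/2x + 26/35y^3 + 6/35y^2 - 5y + 7/2.
  reduce S modulo (f_1, f_2, g_3):
  remainder 26/35y^3 + 97/35y^2 - 22/5y ≠ 0; add g_4 = 26/35y^3 + 97/35y^2 - 22/5y to the basis.

The other S-polynomials (S(f_1,g_3), S(f_1,g_4), S(f_2,g_4), S(g_3,g_4)) all reduce to 0 modulo the current basis, so we have a Gröbner basis.
Inter-reduce: drop elements whose leading term is divisible by another's, tail-reduce, and make monic.
Reduced Gröbner basis: {x - 26/35y^2 - 6/35y + 1, y^3 + 97/26y^2 - 77/13y}.

Buchberger on the second generating set:
h_1 = 30x^2 + 72xy - 93x + 102y - 123, LT = x^2.
h_2 = 6x^2 + 24xy + 15x - 18y + 9, LT = x^2.

S(h_1,h_2): lcm = x^2. S = -8/5xy - 28/5x + 32/5y - 28/5.
  reduce S modulo (h_1, h_2):
  remainder -8/5xy - 28/5x + 32/5y - 28/5 ≠ 0; add k_3 = -8/5xy - 28/5x + 32/5y - 28/5 to the basis.

S(h_1,k_3): lcm = x^2y. S = -7/2x^2 + 12/5xy^2 + 9/10xy - 7/2x + 17/5y^2 - 41/10y.
  reduce S modulo (h_1, h_2, k_3):
  remainder -35/2x + 13y^2 + 3y - 35/2 ≠ 0; add k_4 = -35/2x + 13y^2 + 3y - 35/2 to the basis.

S(k_3,k_4): lcm = xy. S = 7/2x + 26/35y^3 + 6/35y^2 - 5y + 7/2.
  reduce S modulo (h_1, h_2, k_3, k_4):
  remainder 26/35y^3 + 97/35y^2 - 22/5y ≠ 0; add k_5 = 26/35y^3 + 97/35y^2 - 22/5y to the basis.

The other S-polynomials (S(h_2,k_3), S(h_1,k_4), S(h_2,k_4), S(h_1,k_5), S(h_2,k_5), S(k_3,k_5), S(k_4,k_5)) all reduce to 0 modulo the current basis, so we have a Gröbner basis.
Inter-reduce: drop elements whose leading term is divisible by another's, tail-reduce, and make monic.
Reduced Gröbner basis: {x - 26/35y^2 - 6/35y + 1, y^3 + 97/26y^2 - 77/13y}.

The two bases agree; hence the ideals are identical.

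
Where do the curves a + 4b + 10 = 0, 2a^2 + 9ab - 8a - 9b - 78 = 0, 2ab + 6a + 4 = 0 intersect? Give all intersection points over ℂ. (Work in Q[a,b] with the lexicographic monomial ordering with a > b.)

Compute a lex Gröbner basis by Buchberger's algorithm.
f_1 = a + 4b + 10, LT = a.
f_2 = 2a^2 + 9ab - 8a - 9b - 78, LT = a^2.
f_3 = 2ab + 6a + 4, LT = ab.

S(f_1,f_2): lcm = a^2. S = -1/2ab + 14a + 9/2b + 39.
  reduce S modulo (f_1, f_2, f_3):
  remainder 2b^2 - 93/2b - 101 ≠ 0; add h_4 = 2b^2 - 93/2b - 101 to the basis.

S(f_1,f_3): lcm = ab. S = -3a + 4b^2 + 10b - 2.
  reduce S modulo (f_1, f_2, f_3, h_4):
  remainder 115b + 230 ≠ 0; add h_5 = 115b + 230 to the basis.

The other S-polynomials (S(f_2,f_3), S(f_1,h_4), S(f_2,h_4), S(f_3,h_4), S(f_1,h_5), S(f_2,h_5), S(f_3,h_5), S(h_4,h_5)) all reduce to 0 modulo the current basis, so we have a Gröbner basis.
Inter-reduce: drop elements whose leading term is divisible by another's, tail-reduce, and make monic.
Reduced Gröbner basis: {a + 2, b + 2}.

A lex Gröbner basis eliminates variables successively. Here b + 2 depends only on b, with roots {-2}; lifting each root through the earlier basis elements recovers the full solutions.
  b = -2: the earlier basis element becomes a + 2 = 0, giving a = -2 — point (-2, -2).

{(-2, -2)}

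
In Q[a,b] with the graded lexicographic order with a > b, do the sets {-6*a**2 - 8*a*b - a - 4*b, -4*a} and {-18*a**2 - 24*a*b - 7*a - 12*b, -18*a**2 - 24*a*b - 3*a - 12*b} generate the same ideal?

Equality of ideals is decidable: compute both reduced Gröbner bases (unique for the ordering) and check whether they agree.
Buchberger on the first generating set:
f_1 = -6*a**2 - 8*a*b - a - 4*b, LT = a**2.
f_2 = -4*a, LT = a.

S(f_1,f_2): lcm = a**2. S = 4/3*a*b + 1/6*a + 2/3*b.
  leading term a*b: subtract (-1/3*b)·f_2 from 4/3*a*b + 1/6*a + 2/3*b → 1/6*a + 2/3*b
  leading term a: subtract (-1/24)·f_2 from 1/6*a + 2/3*b → 2/3*b
  leading term b: no divisor's leading term divides it; move 2/3*b to the remainder.
  remainder 2/3*b ≠ 0; add g_3 = 2/3*b to the basis.

The other S-polynomials (S(f_1,g_3), S(f_2,g_3)) all reduce to 0 modulo the current basis, so we have a Gröbner basis.
Inter-reduce: drop elements whose leading term is divisible by another's, tail-reduce, and make monic.
Reduced Gröbner basis: {a, b}.

Buchberger on the second generating set:
h_1 = -18*a**2 - 24*a*b - 7*a - 12*b, LT = a**2.
h_2 = -18*a**2 - 24*a*b - 3*a - 12*b, LT = a**2.

S(h_1,h_2): lcm = a**2. S = 2/9*a.
  leading term a: no divisor's leading term divides it; move 2/9*a to the remainder.
  remainder 2/9*a ≠ 0; add k_3 = 2/9*a to the basis.

S(h_1,k_3): lcm = a**2. S = 4/3*a*b + 7/18*a + 2/3*b.
  leading term a*b: subtract (6*b)·k_3 from 4/3*a*b + 7/18*a + 2/3*b → 7/18*a + 2/3*b
  leading term a: subtract (7/4)·k_3 from 7/18*a + 2/3*b → 2/3*b
  leading term b: no divisor's leading term divides it; move 2/3*b to the remainder.
  remainder 2/3*b ≠ 0; add k_4 = 2/3*b to the basis.

The other S-polynomials (S(h_2,k_3), S(h_1,k_4), S(h_2,k_4), S(k_3,k_4)) all reduce to 0 modulo the current basis, so we have a Gröbner basis.
Inter-reduce: drop elements whose leading term is divisible by another's, tail-reduce, and make monic.
Reduced Gröbner basis: {a, b}.

The two bases agree; hence the ideals are identical.

Yes, the ideals are equal.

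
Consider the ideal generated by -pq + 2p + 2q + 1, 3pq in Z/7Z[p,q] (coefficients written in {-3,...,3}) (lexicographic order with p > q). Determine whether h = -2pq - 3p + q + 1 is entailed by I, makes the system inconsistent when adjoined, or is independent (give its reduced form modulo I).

First compute the reduced Gröbner basis of I by Buchberger's algorithm.
f_1 = -pq + 2p + 2q + 1, LT = pq.
f_2 = 3pq, LT = pq.

S(f_1,f_2): lcm = pq. S = -2p - 2q - 1.
  reduce S modulo (f_1, f_2):
  remainder -2p - 2q - 1 ≠ 0; add k_3 = -2p - 2q - 1 to the basis.

S(f_1,k_3): lcm = pq. S = -2p - q^{2} + q - 1.
  reduce S modulo (f_1, f_2, k_3):
  remainder -q^{2} + 3q ≠ 0; add k_4 = -q^{2} + 3q to the basis.

The other S-polynomials (S(f_2,k_3), S(f_1,k_4), S(f_2,k_4), S(k_3,k_4)) all reduce to 0 modulo the current basis, so we have a Gröbner basis.
Inter-reduce: drop elements whose leading term is divisible by another's, tail-reduce, and make monic.
Reduced Gröbner basis: {p + q - 3, q^{2} - 3q}.
Label its elements g_1 = p + q - 3, g_2 = q^{2} - 3q.

Reduce h = -2pq - 3p + q + 1 modulo G:
  leading term pq: subtract (-2q)·g_1 from -2pq - 3p + q + 1 → -3p + 2q^{2} + 2q + 1
  leading term p: subtract (-3)·g_1 from -3p + 2q^{2} + 2q + 1 → 2q^{2} - 2q - 1
  leading term q^{2}: subtract (2)·g_2 from 2q^{2} - 2q - 1 → -3q - 1
  leading term q: no divisor's leading term divides it; move -3q to the remainder.
  leading term 1: no divisor's leading term divides it; move -1 to the remainder.
  normal form = -3q - 1.
The normal form is nonzero, so h ∉ I. Since h minus its normal form lies in I, I + (h) = I + (r) where r = -3q - 1; decide whether this ideal is the whole ring.
Run Buchberger on G together with r (pairs among the g_i already reduce to 0 since G is a Gröbner basis):
g_1 = p + q - 3, LT = p.
g_2 = q^{2} - 3q, LT = q^{2}.
r = -3q - 1, LT = q.

S(g_2,r): lcm = q^{2}. S = -q.
  reduce S modulo (g_1, g_2, r):
  remainder -2 ≠ 0; add m_4 = -2 to the basis.

The other S-polynomials (S(g_1,g_2), S(g_1,r), S(g_1,m_4), S(g_2,m_4), S(r,m_4)) all reduce to 0 modulo the current basis, so we have a Gröbner basis.
Inter-reduce: drop elements whose leading term is divisible by another's, tail-reduce, and make monic.
Reduced Gröbner basis: {1}.
The reduced Gröbner basis of I + (h) is {1}: the ideal is the whole ring, so the enlarged system has no common solution — adjoining h is inconsistent.

Ideal membership is decidable via reduction modulo a Gröbner basis.

Adjoining -2pq - 3p + q + 1 makes the ideal the whole ring: the system is inconsistent.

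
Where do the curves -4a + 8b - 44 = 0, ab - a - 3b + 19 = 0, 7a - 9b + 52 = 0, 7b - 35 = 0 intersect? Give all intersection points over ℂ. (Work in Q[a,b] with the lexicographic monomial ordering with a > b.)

Compute a lex Gröbner basis by Buchberger's algorithm.
f_1 = -4a + 8b - 44, LT = a.
f_2 = ab - a - 3b + 19, LT = ab.
f_3 = 7a - 9b + 52, LT = a.
f_4 = 7b - 35, LT = b.

The S-polynomials (S(f_1,f_2), S(f_1,f_3), S(f_1,f_4), S(f_2,f_3), S(f_2,f_4), S(f_3,f_4)) all reduce to 0 modulo the current basis, so we have a Gröbner basis.
Inter-reduce: drop elements whose leading term is divisible by another's, tail-reduce, and make monic.
Reduced Gröbner basis: {a + 1, b - 5}.

A lex Gröbner basis eliminates variables successively. Here b - 5 depends only on b, with roots {5}; lifting each root through the earlier basis elements recovers the full solutions.
  b = 5: the earlier basis element becomes a + 1 = 0, giving a = -1 — point (-1, 5).

{(-1, 5)}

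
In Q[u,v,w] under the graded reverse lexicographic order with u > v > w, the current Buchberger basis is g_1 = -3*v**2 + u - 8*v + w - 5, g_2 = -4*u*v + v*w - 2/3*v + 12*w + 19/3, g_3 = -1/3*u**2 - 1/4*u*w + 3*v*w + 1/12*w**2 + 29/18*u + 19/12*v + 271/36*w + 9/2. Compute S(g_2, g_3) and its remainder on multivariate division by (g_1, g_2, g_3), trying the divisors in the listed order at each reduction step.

S(g_2, g_3) = -u*v*w + 9*v**2*w + 1/4*v*w**2 + 5*u*v + 19/4*v**2 - 3*u*w + 271/12*v*w - 19/12*u + 27/2*v; remainder on division = 0.

lcm(LM(g_2), LM(g_3)) = u**2*v.
S = (lcm/LT(g_2))·g_2 − (lcm/LT(g_3))·g_3 = -u*v*w + 9*v**2*w + 1/4*v*w**2 + 5*u*v + 19/4*v**2 - 3*u*w + 271/12*v*w - 19/12*u + 27/2*v.
Reduce S modulo (g_1, g_2, g_3) in that order:
  leading term u*v*w: subtract (1/4*w)·g_2 from -u*v*w + 9*v**2*w + 1/4*v*w**2 + 5*u*v + 19/4*v**2 - 3*u*w + 271/12*v*w - 19/12*u + 27/2*v → 9*v**2*w + 5*u*v + 19/4*v**2 - 3*u*w + 91/4*v*w - 3*w**2 - 19/12*u + 27/2*v - 19/12*w
  leading term v**2*w: subtract (-3*w)·g_1 from 9*v**2*w + 5*u*v + 19/4*v**2 - 3*u*w + 91/4*v*w - 3*w**2 - 19/12*u + 27/2*v - 19/12*w → 5*u*v + 19/4*v**2 - 5/4*v*w - 19/12*u + 27/2*v - 199/12*w
  leading term u*v: subtract (-5/4)·g_2 from 5*u*v + 19/4*v**2 - 5/4*v*w - 19/12*u + 27/2*v - 199/12*w → 19/4*v**2 - 19/12*u + 38/3*v - 19/12*w + 95/12
  leading term v**2: subtract (-19/12)·g_1 from 19/4*v**2 - 19/12*u + 38/3*v - 19/12*w + 95/12 → 0
The remainder is 0, so this S-polynomial contributes no new basis element.
This is the inner loop of Buchberger's algorithm — each nonzero remainder becomes a new basis element.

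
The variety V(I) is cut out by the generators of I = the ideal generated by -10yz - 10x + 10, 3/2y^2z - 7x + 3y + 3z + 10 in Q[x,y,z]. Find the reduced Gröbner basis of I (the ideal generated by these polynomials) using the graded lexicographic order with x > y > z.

This is the nonlinear analogue of row-reducing a linear system.

f_1 = -10yz - 10x + 10, LT = yz.
f_2 = 3/2y^2z - 7x + 3y + 3z + 10, LT = y^2z.

S(f_1,f_2): lcm = y^2z. S = xy + 14/3x - 3y - 2z - 20/3.
  leading term xy: no divisor's leading term divides it; move xy to the remainder.
  leading term x: no divisor's leading term divides it; move 14/3x to the remainder.
  leading term y: no divisor's leading term divides it; move -3y to the remainder.
  leading term z: no divisor's leading term divides it; move -2z to the remainder.
  leading term 1: no divisor's leading term divides it; move -20/3 to the remainder.
  remainder xy + 14/3x - 3y - 2z - 20/3 ≠ 0; add g_3 = xy + 14/3x - 3y - 2z - 20/3 to the basis.

S(f_1,g_3): lcm = xyz. S = x^2 - 14/3xz + 3yz + 2z^2 - x + 20/3z.
  leading term x^2: no divisor's leading term divides it; move x^2 to the remainder.
  leading term xz: no divisor's leading term divides it; move -14/3xz to the remainder.
  leading term yz: subtract (-3/10)·f_1 from 3yz + 2z^2 - x + 20/3z → 2z^2 - 4x + 20/3z + 3
  leading term z^2: no divisor's leading term divides it; move 2z^2 to the remainder.
  leading term x: no divisor's leading term divides it; move -4x to the remainder.
  leading term z: no divisor's leading term divides it; move 20/3z to the remainder.
  leading term 1: no divisor's leading term divides it; move 3 to the remainder.
  remainder x^2 - 14/3xz + 2z^2 - 4x + 20/3z + 3 ≠ 0; add g_4 = x^2 - 14/3xz + 2z^2 - 4x + 20/3z + 3 to the basis.

The other S-polynomials (S(f_2,g_3), S(f_1,g_4), S(f_2,g_4), S(g_3,g_4)) all reduce to 0 modulo the current basis, so we have a Gröbner basis.
Inter-reduce: drop elements whose leading term is divisible by another's, tail-reduce, and make monic.

G = {x^2 - 14/3xz + 2z^2 - 4x + 20/3z + 3, xy + 14/3x - 3y - 2z - 20/3, yz + x - 1}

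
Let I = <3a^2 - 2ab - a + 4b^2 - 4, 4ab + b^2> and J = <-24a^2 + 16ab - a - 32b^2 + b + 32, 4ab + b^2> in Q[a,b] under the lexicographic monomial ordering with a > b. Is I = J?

Since reduced Gröbner bases are canonical representatives of ideals under a given ordering, it suffices to compute and compare them.
Buchberger on the first generating set:
f_1 = 3a^2 - 2ab - a + 4b^2 - 4, LT = a^2.
f_2 = 4ab + b^2, LT = ab.

S(f_1,f_2): lcm = a^2b. S = -11/12ab^2 - 1/3ab + 4/3b^3 - 4/3b.
  leading term ab^2: subtract (-11/48b)·f_2 from -11/12ab^2 - 1/3ab + 4/3b^3 - 4/3b → -1/3ab + 25/16b^3 - 4/3b
  leading term ab: subtract (-1/12)·f_2 from -1/3ab + 25/16b^3 - 4/3b → 25/16b^3 + 1/12b^2 - 4/3b
  leading term b^3: no divisor's leading term divides it; move 25/16b^3 to the remainder.
  leading term b^2: no divisor's leading term divides it; move 1/12b^2 to the remainder.
  leading term b: no divisor's leading term divides it; move -4/3b to the remainder.
  remainder 25/16b^3 + 1/12b^2 - 4/3b ≠ 0; add g_3 = 25/16b^3 + 1/12b^2 - 4/3b to the basis.

The other S-polynomials (S(f_1,g_3), S(f_2,g_3)) all reduce to 0 modulo the current basis, so we have a Gröbner basis.
Inter-reduce: drop elements whose leading term is divisible by another's, tail-reduce, and make monic.
Reduced Gröbner basis: {a^2 - 1/3a + 3/2b^2 - 4/3, ab + 1/4b^2, b^3 + 4/75b^2 - 64/75b}.

Buchberger on the second generating set:
h_1 = -24a^2 + 16ab - a - 32b^2 + b + 32, LT = a^2.
h_2 = 4ab + b^2, LT = ab.

S(h_1,h_2): lcm = a^2b. S = -11/12ab^2 + 1/24ab + 4/3b^3 - 1/24b^2 - 4/3b.
  leading term ab^2: subtract (-11/48b)·h_2 from -11/12ab^2 + 1/24ab + 4/3b^3 - 1/24b^2 - 4/3b → 1/24ab + 25/16b^3 - 1/24b^2 - 4/3b
  leading term ab: subtract (1/96)·h_2 from 1/24ab + 25/16b^3 - 1/24b^2 - 4/3b → 25/16b^3 - 5/96b^2 - 4/3b
  leading term b^3: no divisor's leading term divides it; move 25/16b^3 to the remainder.
  leading term b^2: no divisor's leading term divides it; move -5/96b^2 to the remainder.
  leading term b: no divisor's leading term divides it; move -4/3b to the remainder.
  remainder 25/16b^3 - 5/96b^2 - 4/3b ≠ 0; add k_3 = 25/16b^3 - 5/96b^2 - 4/3b to the basis.

The other S-polynomials (S(h_1,k_3), S(h_2,k_3)) all reduce to 0 modulo the current basis, so we have a Gröbner basis.
Inter-reduce: drop elements whose leading term is divisible by another's, tail-reduce, and make monic.
Reduced Gröbner basis: {a^2 + 1/24a + 3/2b^2 - 1/24b - 4/3, ab + 1/4b^2, b^3 - 1/30b^2 - 64/75b}.

The bases are distinct; the ideals are different.

No, the ideals differ.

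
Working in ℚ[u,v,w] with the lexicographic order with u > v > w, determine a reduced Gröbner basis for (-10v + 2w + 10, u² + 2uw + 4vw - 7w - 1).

G = {u² + 2uw + ⅘w² - 3w - 1, v - ⅕w - 1}

f_1 = -10v + 2w + 10, LT = v.
f_2 = u² + 2uw + 4vw - 7w - 1, LT = u².

The S-polynomials (S(f_1,f_2)) all reduce to 0 modulo the current basis, so we have a Gröbner basis.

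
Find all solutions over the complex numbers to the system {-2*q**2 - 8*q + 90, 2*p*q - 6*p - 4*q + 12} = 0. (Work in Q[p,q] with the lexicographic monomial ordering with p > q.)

Compute a lex Gröbner basis by Buchberger's algorithm.
f_1 = -2*q**2 - 8*q + 90, LT = q**2.
f_2 = 2*p*q - 6*p - 4*q + 12, LT = p*q.

S(f_1,f_2): lcm = p*q**2. S = 7*p*q - 45*p + 2*q**2 - 6*q.
  leading term p*q: subtract (7/2)·f_2 from 7*p*q - 45*p + 2*q**2 - 6*q → -24*p + 2*q**2 + 8*q - 42
  leading term p: no divisor's leading term divides it; move -24*p to the remainder.
  leading term q**2: subtract (-1)·f_1 from 2*q**2 + 8*q - 42 → 48
  leading term 1: no divisor's leading term divides it; move 48 to the remainder.
  remainder -24*p + 48 ≠ 0; add h_3 = -24*p + 48 to the basis.

The other S-polynomials (S(f_1,h_3), S(f_2,h_3)) all reduce to 0 modulo the current basis, so we have a Gröbner basis.
Inter-reduce: drop elements whose leading term is divisible by another's, tail-reduce, and make monic.
Reduced Gröbner basis: {p - 2, q**2 + 4*q - 45}.

The lex basis is triangular: the last element involves only q. Solving q**2 + 4*q - 45 = 0 gives q ∈ {-9, 5}; substituting each value into the earlier elements determines the remaining variables.
  q = -9: the earlier basis element becomes p - 2 = 0, giving p = 2 — point (2, -9).
  q = 5: the earlier basis element becomes p - 2 = 0, giving p = 2 — point (2, 5).
Substituting each solution back into the original system confirms all equations vanish.

{(2, -9), (2, 5)}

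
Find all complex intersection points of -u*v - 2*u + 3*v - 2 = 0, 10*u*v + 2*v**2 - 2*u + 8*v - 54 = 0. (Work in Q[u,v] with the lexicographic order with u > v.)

{(-5, -1), (25/11 - 2*sqrt(38)/11, -10 + 2*sqrt(38)), (2*sqrt(38)/11 + 25/11, -2*sqrt(38) - 10)}

Compute a lex Gröbner basis by Buchberger's algorithm.
f_1 = -u*v - 2*u + 3*v - 2, LT = u*v.
f_2 = 10*u*v - 2*u + 2*v**2 + 8*v - 54, LT = u*v.

S(f_1,f_2): lcm = u*v. S = 11/5*u - 1/5*v**2 - 19/5*v + 37/5.
  leading term u: no divisor's leading term divides it; move 11/5*u to the remainder.
  leading term v**2: no divisor's leading term divides it; move -1/5*v**2 to the remainder.
  leading term v: no divisor's leading term divides it; move -19/5*v to the remainder.
  leading term 1: no divisor's leading term divides it; move 37/5 to the remainder.
  remainder 11/5*u - 1/5*v**2 - 19/5*v + 37/5 ≠ 0; add h_3 = 11/5*u - 1/5*v**2 - 19/5*v + 37/5 to the basis.

S(f_1,h_3): lcm = u*v. S = 2*u + 1/11*v**3 + 19/11*v**2 - 70/11*v + 2.
  leading term u: subtract (10/11)·h_3 from 2*u + 1/11*v**3 + 19/11*v**2 - 70/11*v + 2 → 1/11*v**3 + 21/11*v**2 - 32/11*v - 52/11
  leading term v**3: no divisor's leading term divides it; move 1/11*v**3 to the remainder.
  leading term v**2: no divisor's leading term divides it; move 21/11*v**2 to the remainder.
  leading term v: no divisor's leading term divides it; move -32/11*v to the remainder.
  leading term 1: no divisor's leading term divides it; move -52/11 to the remainder.
  remainder 1/11*v**3 + 21/11*v**2 - 32/11*v - 52/11 ≠ 0; add h_4 = 1/11*v**3 + 21/11*v**2 - 32/11*v - 52/11 to the basis.

S(f_2,h_3): lcm = u*v. S = -1/5*u + 1/11*v**3 + 106/55*v**2 - 141/55*v - 27/5.
  leading term u: subtract (-1/11)·h_3 from -1/5*u + 1/11*v**3 + 106/55*v**2 - 141/55*v - 27/5 → 1/11*v**3 + 21/11*v**2 - 32/11*v - 52/11
  leading term v**3: subtract (1)·h_4 from 1/11*v**3 + 21/11*v**2 - 32/11*v - 52/11 → 0
  remainder 0.

S(f_1,h_4): lcm = u*v**3. S = -19*u*v**2 + 32*u*v + 52*u - 3*v**3 + 2*v**2.
  leading term u*v**2: subtract (19*v)·f_1 from -19*u*v**2 + 32*u*v + 52*u - 3*v**3 + 2*v**2 → 70*u*v + 52*u - 3*v**3 - 55*v**2 + 38*v
  leading term u*v: subtract (-70)·f_1 from 70*u*v + 52*u - 3*v**3 - 55*v**2 + 38*v → -88*u - 3*v**3 - 55*v**2 + 248*v - 140
  leading term u: subtract (-40)·h_3 from -88*u - 3*v**3 - 55*v**2 + 248*v - 140 → -3*v**3 - 63*v**2 + 96*v + 156
  leading term v**3: subtract (-33)·h_4 from -3*v**3 - 63*v**2 + 96*v + 156 → 0
  remainder 0.

S(f_2,h_4): lcm = u*v**3. S = -106/5*u*v**2 + 32*u*v + 52*u + 1/5*v**4 + 4/5*v**3 - 27/5*v**2.
  leading term u*v**2: subtract (106/5*v)·f_1 from -106/5*u*v**2 + 32*u*v + 52*u + 1/5*v**4 + 4/5*v**3 - 27/5*v**2 → 372/5*u*v + 52*u + 1/5*v**4 + 4/5*v**3 - 69*v**2 + 212/5*v
  leading term u*v: subtract (-372/5)·f_1 from 372/5*u*v + 52*u + 1/5*v**4 + 4/5*v**3 - 69*v**2 + 212/5*v → -484/5*u + 1/5*v**4 + 4/5*v**3 - 69*v**2 + 1328/5*v - 744/5
  leading term u: subtract (-44)·h_3 from -484/5*u + 1/5*v**4 + 4/5*v**3 - 69*v**2 + 1328/5*v - 744/5 → 1/5*v**4 + 4/5*v**3 - 389/5*v**2 + 492/5*v + 884/5
  leading term v**4: subtract (11/5*v)·h_4 from 1/5*v**4 + 4/5*v**3 - 389/5*v**2 + 492/5*v + 884/5 → -17/5*v**3 - 357/5*v**2 + 544/5*v + 884/5
  leading term v**3: subtract (-187/5)·h_4 from -17/5*v**3 - 357/5*v**2 + 544/5*v + 884/5 → 0
  remainder 0.

S(h_3,h_4): leading monomials are coprime, so the S-polynomial reduces to 0 (Buchberger's first criterion).
Every S-polynomial of the final basis reduces to 0, so we have a Gröbner basis.
Inter-reduce: drop elements whose leading term is divisible by another's, tail-reduce, and make monic.
Reduced Gröbner basis: {u - 1/11*v**2 - 19/11*v + 37/11, v**3 + 21*v**2 - 32*v - 52}.

Elimination: the polynomial v**3 + 21*v**2 - 32*v - 52 lies in the elimination ideal for v, so v ∈ {-1, -10 + 2*sqrt(38), -2*sqrt(38) - 10}. For each such v, the remaining basis elements (now univariate) give the rest of the solution.
  v = -1: the earlier basis element becomes u + 5 = 0, giving u = -5 — point (-5, -1).
  v = -10 + 2*sqrt(38): the earlier basis element becomes u - 25/11 + 2*sqrt(38)/11 = 0, giving u = 25/11 - 2*sqrt(38)/11 — point (25/11 - 2*sqrt(38)/11, -10 + 2*sqrt(38)).
  v = -2*sqrt(38) - 10: the earlier basis element becomes u - 25/11 - 2*sqrt(38)/11 = 0, giving u = 2*sqrt(38)/11 + 25/11 — point (2*sqrt(38)/11 + 25/11, -2*sqrt(38) - 10).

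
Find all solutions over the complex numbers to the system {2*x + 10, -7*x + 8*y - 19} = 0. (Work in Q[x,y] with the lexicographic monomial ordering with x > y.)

Compute a lex Gröbner basis by Buchberger's algorithm.
f_1 = 2*x + 10, LT = x.
f_2 = -7*x + 8*y - 19, LT = x.

S(f_1,f_2): lcm = x. S = 8/7*y + 16/7.
  leading term y: no divisor's leading term divides it; move 8/7*y to the remainder.
  leading term 1: no divisor's leading term divides it; move 16/7 to the remainder.
  remainder 8/7*y + 16/7 ≠ 0; add h_3 = 8/7*y + 16/7 to the basis.

The other S-polynomials (S(f_1,h_3), S(f_2,h_3)) all reduce to 0 modulo the current basis, so we have a Gröbner basis.
Inter-reduce: drop elements whose leading term is divisible by another's, tail-reduce, and make monic.
Reduced Gröbner basis: {x + 5, y + 2}.

A lex Gröbner basis eliminates variables successively. Here y + 2 depends only on y, with roots {-2}; lifting each root through the earlier basis elements recovers the full solutions.
  y = -2: the earlier basis element becomes x + 5 = 0, giving x = -5 — point (-5, -2).
Substituting each solution back into the original system confirms all equations vanish.

{(-5, -2)}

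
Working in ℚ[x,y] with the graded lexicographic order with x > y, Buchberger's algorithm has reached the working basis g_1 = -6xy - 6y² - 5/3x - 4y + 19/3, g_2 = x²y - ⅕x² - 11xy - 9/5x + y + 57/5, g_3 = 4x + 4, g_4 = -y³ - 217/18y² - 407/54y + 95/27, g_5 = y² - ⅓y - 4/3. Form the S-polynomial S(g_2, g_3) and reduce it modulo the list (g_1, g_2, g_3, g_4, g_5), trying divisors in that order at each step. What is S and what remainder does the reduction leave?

lcm(LM(g_2), LM(g_3)) = x²y.
S = (lcm/LT(g_2))·g_2 − (lcm/LT(g_3))·g_3 = -⅕x² - 12xy - 9/5x + y + 57/5.
Reduce S modulo (g_1, g_2, g_3, g_4, g_5) in that order:
  leading term x²: subtract (-1/20x)·g_3 from -⅕x² - 12xy - 9/5x + y + 57/5 → -12xy - 8/5x + y + 57/5
  leading term xy: subtract (2)·g_1 from -12xy - 8/5x + y + 57/5 → 12y² + 26/15x + 9y - 19/15
  leading term y²: subtract (12)·g_5 from 12y² + 26/15x + 9y - 19/15 → 26/15x + 13y + 221/15
  leading term x: subtract (13/30)·g_3 from 26/15x + 13y + 221/15 → 13y + 13
  leading term y: no divisor's leading term divides it; move 13y to the remainder.
  leading term 1: no divisor's leading term divides it; move 13 to the remainder.
The remainder 13y + 13 is nonzero, so it would be added as the next basis element.

S(g_2, g_3) = -⅕x² - 12xy - 9/5x + y + 57/5; remainder on division = 13y + 13.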